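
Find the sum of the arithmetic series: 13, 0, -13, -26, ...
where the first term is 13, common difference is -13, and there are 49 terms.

Sₙ = n/2 × (first + last)
Last term = a + (n-1)d = 13 + (49-1)×(-13) = -611
S_49 = 49/2 × (13 + (-611))
S_49 = 49/2 × (-598) = -14651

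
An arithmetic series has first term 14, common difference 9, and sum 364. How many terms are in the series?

Using S = n/2 × [2a + (n-1)d]
364 = n/2 × [2(14) + (n-1)(9)]
364 = n/2 × [28 + 9n - 9]
728 = n × [19 + 9n]
9n² + (19)n - 728 = 0
Discriminant: Δ = (19)² - 4(9)(-728) = 361 + 26208 = 26569
√Δ = 163
n = [-(19) + √Δ] / (2·9) = (-19 + 163) / 18 = 144 / 18 = 8
(The negative root is discarded since n must be a positive integer.)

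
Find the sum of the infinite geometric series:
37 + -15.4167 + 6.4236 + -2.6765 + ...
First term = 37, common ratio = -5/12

For |r| < 1, S = a / (1 - r)
S = 37 / (1 - (-5/12))
S = 37 / (17/12)
S = 444/17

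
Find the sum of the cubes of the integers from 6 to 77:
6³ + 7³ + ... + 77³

Use ∑_{k=1}^{n} k³ = [n(n+1)/2]², then subtract the first 5 terms.
∑_{k=1}^{77} k³ = [77×78/2]² = 3003² = 9018009
∑_{k=1}^{5} k³ = [5×6/2]² = 15² = 225
∑_{k=6}^{77} k³ = 9018009 - 225 = 9017784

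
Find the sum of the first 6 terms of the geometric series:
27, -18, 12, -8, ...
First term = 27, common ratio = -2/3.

Sₙ = a(1 - rⁿ) / (1 - r)
S_6 = 27(1 - (-2/3)^6) / (1 - (-2/3))
S_6 = 27(1 - (64/729)) / (5/3)
S_6 = 133/9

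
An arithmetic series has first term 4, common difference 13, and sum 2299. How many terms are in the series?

Using S = n/2 × [2a + (n-1)d]
2299 = n/2 × [2(4) + (n-1)(13)]
2299 = n/2 × [8 + 13n - 13]
4598 = n × [-5 + 13n]
13n² + (-5)n - 4598 = 0
Discriminant: Δ = (-5)² - 4(13)(-4598) = 25 + 239096 = 239121
√Δ = 489
n = [-(-5) + √Δ] / (2·13) = (5 + 489) / 26 = 494 / 26 = 19
(The negative root is discarded since n must be a positive integer.)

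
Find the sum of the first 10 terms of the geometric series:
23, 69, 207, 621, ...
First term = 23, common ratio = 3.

Sₙ = a(1 - rⁿ) / (1 - r)
S_10 = 23(1 - 3^10) / (1 - 3)
S_10 = 23(1 - 59049) / (-2)
S_10 = 679052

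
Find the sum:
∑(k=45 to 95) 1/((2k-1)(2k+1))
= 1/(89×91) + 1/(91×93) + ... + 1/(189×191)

Partial fractions: 1/((2k-1)(2k+1)) = (1/2)[1/(2k-1) - 1/(2k+1)]
The series telescopes:
= (1/2)[1/89 - 1/191]
= 51/16999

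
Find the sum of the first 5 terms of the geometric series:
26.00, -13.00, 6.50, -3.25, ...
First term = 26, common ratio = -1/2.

Sₙ = a(1 - rⁿ) / (1 - r)
S_5 = 26(1 - (-1/2)^5) / (1 - (-1/2))
S_5 = 26(1 - (-1/32)) / (3/2)
S_5 = 143/8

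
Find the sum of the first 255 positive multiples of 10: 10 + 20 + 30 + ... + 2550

Factor out 10: = 10(1 + 2 + ... + 255) = 10 × n(n+1)/2
= 10 × 255×256/2
= 10 × 32640
= 326400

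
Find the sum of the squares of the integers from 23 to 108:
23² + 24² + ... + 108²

Use ∑_{k=1}^{n} k² = n(n+1)(2n+1)/6, then subtract the first 22 terms.
∑_{k=1}^{108} k² = 108×109×217/6 = 425754
∑_{k=1}^{22} k² = 22×23×45/6 = 3795
∑_{k=23}^{108} k² = 425754 - 3795 = 421959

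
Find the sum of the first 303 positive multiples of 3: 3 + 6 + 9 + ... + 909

Factor out 3: = 3(1 + 2 + ... + 303) = 3 × n(n+1)/2
= 3 × 303×304/2
= 3 × 46056
= 138168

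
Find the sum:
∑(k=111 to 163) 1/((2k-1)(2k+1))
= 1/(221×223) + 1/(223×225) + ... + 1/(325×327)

Partial fractions: 1/((2k-1)(2k+1)) = (1/2)[1/(2k-1) - 1/(2k+1)]
The series telescopes:
= (1/2)[1/221 - 1/327]
= 53/72267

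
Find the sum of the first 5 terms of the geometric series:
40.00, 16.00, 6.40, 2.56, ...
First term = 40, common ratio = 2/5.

Sₙ = a(1 - rⁿ) / (1 - r)
S_5 = 40(1 - (2/5)^5) / (1 - (2/5))
S_5 = 40(1 - (32/3125)) / (3/5)
S_5 = 8248/125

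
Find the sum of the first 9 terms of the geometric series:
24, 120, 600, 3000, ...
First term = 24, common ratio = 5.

Sₙ = a(1 - rⁿ) / (1 - r)
S_9 = 24(1 - 5^9) / (1 - 5)
S_9 = 24(1 - 1953125) / (-4)
S_9 = 11718744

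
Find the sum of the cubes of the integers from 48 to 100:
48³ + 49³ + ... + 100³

Use ∑_{k=1}^{n} k³ = [n(n+1)/2]², then subtract the first 47 terms.
∑_{k=1}^{100} k³ = [100×101/2]² = 5050² = 25502500
∑_{k=1}^{47} k³ = [47×48/2]² = 1128² = 1272384
∑_{k=48}^{100} k³ = 25502500 - 1272384 = 24230116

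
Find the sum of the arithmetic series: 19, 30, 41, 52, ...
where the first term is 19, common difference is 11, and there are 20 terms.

Sₙ = n/2 × (first + last)
Last term = a + (n-1)d = 19 + (20-1)×11 = 228
S_20 = 20/2 × (19 + 228)
S_20 = 20/2 × 247 = 2470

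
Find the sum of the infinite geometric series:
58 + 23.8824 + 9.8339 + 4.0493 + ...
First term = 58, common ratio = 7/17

For |r| < 1, S = a / (1 - r)
S = 58 / (1 - (7/17))
S = 58 / (10/17)
S = 493/5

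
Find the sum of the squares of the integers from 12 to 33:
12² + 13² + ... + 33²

Use ∑_{k=1}^{n} k² = n(n+1)(2n+1)/6, then subtract the first 11 terms.
∑_{k=1}^{33} k² = 33×34×67/6 = 12529
∑_{k=1}^{11} k² = 11×12×23/6 = 506
∑_{k=12}^{33} k² = 12529 - 506 = 12023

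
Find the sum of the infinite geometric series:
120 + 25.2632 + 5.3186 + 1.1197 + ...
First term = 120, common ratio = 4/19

For |r| < 1, S = a / (1 - r)
S = 120 / (1 - (4/19))
S = 120 / (15/19)
S = 152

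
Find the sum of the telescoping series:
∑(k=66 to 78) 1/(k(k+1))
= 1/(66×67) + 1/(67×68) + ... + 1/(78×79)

Partial fractions: 1/(k(k+1)) = 1/k - 1/(k+1)
The series telescopes:
= (1/66 - 1/67) + (1/67 - 1/68) + ... + (1/78 - 1/79)
= 1/66 - 1/79
= 13/5214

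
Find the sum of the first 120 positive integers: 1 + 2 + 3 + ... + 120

Formula: ∑k = n(n+1)/2
= 120×121/2
= 14520/2
= 7260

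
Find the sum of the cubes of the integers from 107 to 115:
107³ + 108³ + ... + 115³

Use ∑_{k=1}^{n} k³ = [n(n+1)/2]², then subtract the first 106 terms.
∑_{k=1}^{115} k³ = [115×116/2]² = 6670² = 44488900
∑_{k=1}^{106} k³ = [106×107/2]² = 5671² = 32160241
∑_{k=107}^{115} k³ = 44488900 - 32160241 = 12328659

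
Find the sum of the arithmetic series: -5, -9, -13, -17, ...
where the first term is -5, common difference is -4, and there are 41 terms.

Sₙ = n/2 × (first + last)
Last term = a + (n-1)d = -5 + (41-1)×(-4) = -165
S_41 = 41/2 × (-5 + (-165))
S_41 = 41/2 × (-170) = -3485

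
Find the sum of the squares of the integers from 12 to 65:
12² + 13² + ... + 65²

Use ∑_{k=1}^{n} k² = n(n+1)(2n+1)/6, then subtract the first 11 terms.
∑_{k=1}^{65} k² = 65×66×131/6 = 93665
∑_{k=1}^{11} k² = 11×12×23/6 = 506
∑_{k=12}^{65} k² = 93665 - 506 = 93159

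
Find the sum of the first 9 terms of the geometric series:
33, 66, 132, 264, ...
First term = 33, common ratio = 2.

Sₙ = a(1 - rⁿ) / (1 - r)
S_9 = 33(1 - 2^9) / (1 - 2)
S_9 = 33(1 - 512) / (-1)
S_9 = 16863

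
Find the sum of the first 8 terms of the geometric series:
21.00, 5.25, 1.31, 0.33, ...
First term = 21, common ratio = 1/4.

Sₙ = a(1 - rⁿ) / (1 - r)
S_8 = 21(1 - (1/4)^8) / (1 - (1/4))
S_8 = 21(1 - (1/65536)) / (3/4)
S_8 = 458745/16384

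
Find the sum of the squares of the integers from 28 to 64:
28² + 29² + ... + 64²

Use ∑_{k=1}^{n} k² = n(n+1)(2n+1)/6, then subtract the first 27 terms.
∑_{k=1}^{64} k² = 64×65×129/6 = 89440
∑_{k=1}^{27} k² = 27×28×55/6 = 6930
∑_{k=28}^{64} k² = 89440 - 6930 = 82510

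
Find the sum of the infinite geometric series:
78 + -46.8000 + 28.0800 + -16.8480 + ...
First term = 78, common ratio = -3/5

For |r| < 1, S = a / (1 - r)
S = 78 / (1 - (-3/5))
S = 78 / (8/5)
S = 195/4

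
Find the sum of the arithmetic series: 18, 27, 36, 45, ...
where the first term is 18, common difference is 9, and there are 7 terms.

Sₙ = n/2 × (first + last)
Last term = a + (n-1)d = 18 + (7-1)×9 = 72
S_7 = 7/2 × (18 + 72)
S_7 = 7/2 × 90 = 315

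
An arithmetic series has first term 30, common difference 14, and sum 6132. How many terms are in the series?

Using S = n/2 × [2a + (n-1)d]
6132 = n/2 × [2(30) + (n-1)(14)]
6132 = n/2 × [60 + 14n - 14]
12264 = n × [46 + 14n]
14n² + (46)n - 12264 = 0
Discriminant: Δ = (46)² - 4(14)(-12264) = 2116 + 686784 = 688900
√Δ = 830
n = [-(46) + √Δ] / (2·14) = (-46 + 830) / 28 = 784 / 28 = 28
(The negative root is discarded since n must be a positive integer.)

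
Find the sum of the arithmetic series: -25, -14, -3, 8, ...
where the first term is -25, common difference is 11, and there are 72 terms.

Sₙ = n/2 × (first + last)
Last term = a + (n-1)d = -25 + (72-1)×11 = 756
S_72 = 72/2 × (-25 + 756)
S_72 = 72/2 × 731 = 26316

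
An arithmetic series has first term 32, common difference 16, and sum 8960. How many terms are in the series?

Using S = n/2 × [2a + (n-1)d]
8960 = n/2 × [2(32) + (n-1)(16)]
8960 = n/2 × [64 + 16n - 16]
17920 = n × [48 + 16n]
16n² + (48)n - 17920 = 0
Discriminant: Δ = (48)² - 4(16)(-17920) = 2304 + 1146880 = 1149184
√Δ = 1072
n = [-(48) + √Δ] / (2·16) = (-48 + 1072) / 32 = 1024 / 32 = 32
(The negative root is discarded since n must be a positive integer.)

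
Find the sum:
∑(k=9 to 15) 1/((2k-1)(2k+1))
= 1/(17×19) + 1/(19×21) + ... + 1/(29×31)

Partial fractions: 1/((2k-1)(2k+1)) = (1/2)[1/(2k-1) - 1/(2k+1)]
The series telescopes:
= (1/2)[1/17 - 1/31]
= 7/527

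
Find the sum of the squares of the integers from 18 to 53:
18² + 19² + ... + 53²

Use ∑_{k=1}^{n} k² = n(n+1)(2n+1)/6, then subtract the first 17 terms.
∑_{k=1}^{53} k² = 53×54×107/6 = 51039
∑_{k=1}^{17} k² = 17×18×35/6 = 1785
∑_{k=18}^{53} k² = 51039 - 1785 = 49254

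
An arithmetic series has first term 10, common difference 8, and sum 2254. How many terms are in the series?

Using S = n/2 × [2a + (n-1)d]
2254 = n/2 × [2(10) + (n-1)(8)]
2254 = n/2 × [20 + 8n - 8]
4508 = n × [12 + 8n]
8n² + (12)n - 4508 = 0
Discriminant: Δ = (12)² - 4(8)(-4508) = 144 + 144256 = 144400
√Δ = 380
n = [-(12) + √Δ] / (2·8) = (-12 + 380) / 16 = 368 / 16 = 23
(The negative root is discarded since n must be a positive integer.)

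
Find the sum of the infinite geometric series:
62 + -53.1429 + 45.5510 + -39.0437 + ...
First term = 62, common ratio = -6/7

For |r| < 1, S = a / (1 - r)
S = 62 / (1 - (-6/7))
S = 62 / (13/7)
S = 434/13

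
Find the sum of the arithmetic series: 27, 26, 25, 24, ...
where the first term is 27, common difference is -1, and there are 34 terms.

Sₙ = n/2 × (first + last)
Last term = a + (n-1)d = 27 + (34-1)×(-1) = -6
S_34 = 34/2 × (27 + (-6))
S_34 = 34/2 × 21 = 357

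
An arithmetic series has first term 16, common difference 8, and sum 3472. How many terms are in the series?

Using S = n/2 × [2a + (n-1)d]
3472 = n/2 × [2(16) + (n-1)(8)]
3472 = n/2 × [32 + 8n - 8]
6944 = n × [24 + 8n]
8n² + (24)n - 6944 = 0
Discriminant: Δ = (24)² - 4(8)(-6944) = 576 + 222208 = 222784
√Δ = 472
n = [-(24) + √Δ] / (2·8) = (-24 + 472) / 16 = 448 / 16 = 28
(The negative root is discarded since n must be a positive integer.)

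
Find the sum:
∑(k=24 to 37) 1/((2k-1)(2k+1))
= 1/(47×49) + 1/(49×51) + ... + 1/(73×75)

Partial fractions: 1/((2k-1)(2k+1)) = (1/2)[1/(2k-1) - 1/(2k+1)]
The series telescopes:
= (1/2)[1/47 - 1/75]
= 14/3525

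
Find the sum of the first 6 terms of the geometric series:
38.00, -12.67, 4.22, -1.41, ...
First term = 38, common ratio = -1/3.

Sₙ = a(1 - rⁿ) / (1 - r)
S_6 = 38(1 - (-1/3)^6) / (1 - (-1/3))
S_6 = 38(1 - (1/729)) / (4/3)
S_6 = 6916/243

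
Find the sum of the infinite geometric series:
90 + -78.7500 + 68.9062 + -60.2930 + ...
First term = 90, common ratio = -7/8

For |r| < 1, S = a / (1 - r)
S = 90 / (1 - (-7/8))
S = 90 / (15/8)
S = 48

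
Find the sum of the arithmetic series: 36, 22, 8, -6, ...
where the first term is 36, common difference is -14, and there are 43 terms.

Sₙ = n/2 × (first + last)
Last term = a + (n-1)d = 36 + (43-1)×(-14) = -552
S_43 = 43/2 × (36 + (-552))
S_43 = 43/2 × (-516) = -11094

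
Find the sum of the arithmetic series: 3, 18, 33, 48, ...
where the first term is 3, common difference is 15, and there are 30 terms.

Sₙ = n/2 × (first + last)
Last term = a + (n-1)d = 3 + (30-1)×15 = 438
S_30 = 30/2 × (3 + 438)
S_30 = 30/2 × 441 = 6615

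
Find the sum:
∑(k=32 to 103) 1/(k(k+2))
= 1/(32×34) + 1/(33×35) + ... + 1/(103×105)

Partial fractions: 1/(k(k+2)) = (1/2)[1/k - 1/(k+2)]
Telescoping leaves the first two and last two terms:
= (1/2)[1/32 + 1/33 - 1/104 - 1/105]
= 6793/320320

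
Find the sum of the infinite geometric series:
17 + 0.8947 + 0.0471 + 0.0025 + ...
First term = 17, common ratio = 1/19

For |r| < 1, S = a / (1 - r)
S = 17 / (1 - (1/19))
S = 17 / (18/19)
S = 323/18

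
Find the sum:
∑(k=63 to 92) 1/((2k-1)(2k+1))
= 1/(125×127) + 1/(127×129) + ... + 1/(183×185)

Partial fractions: 1/((2k-1)(2k+1)) = (1/2)[1/(2k-1) - 1/(2k+1)]
The series telescopes:
= (1/2)[1/125 - 1/185]
= 6/4625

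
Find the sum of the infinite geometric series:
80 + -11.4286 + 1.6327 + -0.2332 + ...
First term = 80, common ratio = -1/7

For |r| < 1, S = a / (1 - r)
S = 80 / (1 - (-1/7))
S = 80 / (8/7)
S = 70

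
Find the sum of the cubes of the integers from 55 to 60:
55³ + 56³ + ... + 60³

Use ∑_{k=1}^{n} k³ = [n(n+1)/2]², then subtract the first 54 terms.
∑_{k=1}^{60} k³ = [60×61/2]² = 1830² = 3348900
∑_{k=1}^{54} k³ = [54×55/2]² = 1485² = 2205225
∑_{k=55}^{60} k³ = 3348900 - 2205225 = 1143675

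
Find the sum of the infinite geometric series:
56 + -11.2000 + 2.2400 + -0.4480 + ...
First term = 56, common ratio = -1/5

For |r| < 1, S = a / (1 - r)
S = 56 / (1 - (-1/5))
S = 56 / (6/5)
S = 140/3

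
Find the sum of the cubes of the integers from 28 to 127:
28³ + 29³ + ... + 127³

Use ∑_{k=1}^{n} k³ = [n(n+1)/2]², then subtract the first 27 terms.
∑_{k=1}^{127} k³ = [127×128/2]² = 8128² = 66064384
∑_{k=1}^{27} k³ = [27×28/2]² = 378² = 142884
∑_{k=28}^{127} k³ = 66064384 - 142884 = 65921500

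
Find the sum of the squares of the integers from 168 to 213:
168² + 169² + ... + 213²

Use ∑_{k=1}^{n} k² = n(n+1)(2n+1)/6, then subtract the first 167 terms.
∑_{k=1}^{213} k² = 213×214×427/6 = 3243919
∑_{k=1}^{167} k² = 167×168×335/6 = 1566460
∑_{k=168}^{213} k² = 3243919 - 1566460 = 1677459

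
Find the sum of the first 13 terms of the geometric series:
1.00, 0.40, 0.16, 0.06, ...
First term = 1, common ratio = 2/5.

Sₙ = a(1 - rⁿ) / (1 - r)
S_13 = 1(1 - (2/5)^13) / (1 - (2/5))
S_13 = 1(1 - (8192/1220703125)) / (3/5)
S_13 = 406898311/244140625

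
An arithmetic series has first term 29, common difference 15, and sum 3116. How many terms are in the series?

Using S = n/2 × [2a + (n-1)d]
3116 = n/2 × [2(29) + (n-1)(15)]
3116 = n/2 × [58 + 15n - 15]
6232 = n × [43 + 15n]
15n² + (43)n - 6232 = 0
Discriminant: Δ = (43)² - 4(15)(-6232) = 1849 + 373920 = 375769
√Δ = 613
n = [-(43) + √Δ] / (2·15) = (-43 + 613) / 30 = 570 / 30 = 19
(The negative root is discarded since n must be a positive integer.)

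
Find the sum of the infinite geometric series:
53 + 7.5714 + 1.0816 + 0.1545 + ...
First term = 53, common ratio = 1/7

For |r| < 1, S = a / (1 - r)
S = 53 / (1 - (1/7))
S = 53 / (6/7)
S = 371/6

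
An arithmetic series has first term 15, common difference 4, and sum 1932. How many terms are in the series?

Using S = n/2 × [2a + (n-1)d]
1932 = n/2 × [2(15) + (n-1)(4)]
1932 = n/2 × [30 + 4n - 4]
3864 = n × [26 + 4n]
4n² + (26)n - 3864 = 0
Discriminant: Δ = (26)² - 4(4)(-3864) = 676 + 61824 = 62500
√Δ = 250
n = [-(26) + √Δ] / (2·4) = (-26 + 250) / 8 = 224 / 8 = 28
(The negative root is discarded since n must be a positive integer.)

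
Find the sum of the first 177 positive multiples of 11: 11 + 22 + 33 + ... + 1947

Factor out 11: = 11(1 + 2 + ... + 177) = 11 × n(n+1)/2
= 11 × 177×178/2
= 11 × 15753
= 173283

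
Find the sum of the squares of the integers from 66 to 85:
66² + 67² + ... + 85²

Use ∑_{k=1}^{n} k² = n(n+1)(2n+1)/6, then subtract the first 65 terms.
∑_{k=1}^{85} k² = 85×86×171/6 = 208335
∑_{k=1}^{65} k² = 65×66×131/6 = 93665
∑_{k=66}^{85} k² = 208335 - 93665 = 114670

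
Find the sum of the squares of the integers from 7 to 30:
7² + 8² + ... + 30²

Use ∑_{k=1}^{n} k² = n(n+1)(2n+1)/6, then subtract the first 6 terms.
∑_{k=1}^{30} k² = 30×31×61/6 = 9455
∑_{k=1}^{6} k² = 6×7×13/6 = 91
∑_{k=7}^{30} k² = 9455 - 91 = 9364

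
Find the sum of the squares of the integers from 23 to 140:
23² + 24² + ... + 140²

Use ∑_{k=1}^{n} k² = n(n+1)(2n+1)/6, then subtract the first 22 terms.
∑_{k=1}^{140} k² = 140×141×281/6 = 924490
∑_{k=1}^{22} k² = 22×23×45/6 = 3795
∑_{k=23}^{140} k² = 924490 - 3795 = 920695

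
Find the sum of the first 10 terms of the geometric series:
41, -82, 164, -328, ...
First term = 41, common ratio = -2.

Sₙ = a(1 - rⁿ) / (1 - r)
S_10 = 41(1 - (-2)^10) / (1 - (-2))
S_10 = 41(1 - 1024) / (3)
S_10 = -13981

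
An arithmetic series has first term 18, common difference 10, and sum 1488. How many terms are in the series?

Using S = n/2 × [2a + (n-1)d]
1488 = n/2 × [2(18) + (n-1)(10)]
1488 = n/2 × [36 + 10n - 10]
2976 = n × [26 + 10n]
10n² + (26)n - 2976 = 0
Discriminant: Δ = (26)² - 4(10)(-2976) = 676 + 119040 = 119716
√Δ = 346
n = [-(26) + √Δ] / (2·10) = (-26 + 346) / 20 = 320 / 20 = 16
(The negative root is discarded since n must be a positive integer.)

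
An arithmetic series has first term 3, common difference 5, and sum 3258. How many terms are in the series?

Using S = n/2 × [2a + (n-1)d]
3258 = n/2 × [2(3) + (n-1)(5)]
3258 = n/2 × [6 + 5n - 5]
6516 = n × [1 + 5n]
5n² + (1)n - 6516 = 0
Discriminant: Δ = (1)² - 4(5)(-6516) = 1 + 130320 = 130321
√Δ = 361
n = [-(1) + √Δ] / (2·5) = (-1 + 361) / 10 = 360 / 10 = 36
(The negative root is discarded since n must be a positive integer.)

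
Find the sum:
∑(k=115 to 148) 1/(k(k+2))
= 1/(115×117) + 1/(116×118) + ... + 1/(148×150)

Partial fractions: 1/(k(k+2)) = (1/2)[1/k - 1/(k+2)]
Telescoping leaves the first two and last two terms:
= (1/2)[1/115 + 1/116 - 1/149 - 1/150]
= 117419/59629800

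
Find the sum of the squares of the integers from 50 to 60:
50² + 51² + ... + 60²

Use ∑_{k=1}^{n} k² = n(n+1)(2n+1)/6, then subtract the first 49 terms.
∑_{k=1}^{60} k² = 60×61×121/6 = 73810
∑_{k=1}^{49} k² = 49×50×99/6 = 40425
∑_{k=50}^{60} k² = 73810 - 40425 = 33385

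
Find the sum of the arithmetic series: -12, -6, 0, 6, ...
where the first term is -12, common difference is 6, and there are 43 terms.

Sₙ = n/2 × (first + last)
Last term = a + (n-1)d = -12 + (43-1)×6 = 240
S_43 = 43/2 × (-12 + 240)
S_43 = 43/2 × 228 = 4902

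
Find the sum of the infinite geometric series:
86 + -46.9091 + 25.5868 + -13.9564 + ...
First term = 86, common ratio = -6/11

For |r| < 1, S = a / (1 - r)
S = 86 / (1 - (-6/11))
S = 86 / (17/11)
S = 946/17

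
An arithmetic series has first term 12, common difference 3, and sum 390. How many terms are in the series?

Using S = n/2 × [2a + (n-1)d]
390 = n/2 × [2(12) + (n-1)(3)]
390 = n/2 × [24 + 3n - 3]
780 = n × [21 + 3n]
3n² + (21)n - 780 = 0
Discriminant: Δ = (21)² - 4(3)(-780) = 441 + 9360 = 9801
√Δ = 99
n = [-(21) + √Δ] / (2·3) = (-21 + 99) / 6 = 78 / 6 = 13
(The negative root is discarded since n must be a positive integer.)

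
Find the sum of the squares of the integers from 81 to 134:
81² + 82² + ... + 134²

Use ∑_{k=1}^{n} k² = n(n+1)(2n+1)/6, then subtract the first 80 terms.
∑_{k=1}^{134} k² = 134×135×269/6 = 811035
∑_{k=1}^{80} k² = 80×81×161/6 = 173880
∑_{k=81}^{134} k² = 811035 - 173880 = 637155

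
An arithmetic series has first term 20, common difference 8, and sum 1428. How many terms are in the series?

Using S = n/2 × [2a + (n-1)d]
1428 = n/2 × [2(20) + (n-1)(8)]
1428 = n/2 × [40 + 8n - 8]
2856 = n × [32 + 8n]
8n² + (32)n - 2856 = 0
Discriminant: Δ = (32)² - 4(8)(-2856) = 1024 + 91392 = 92416
√Δ = 304
n = [-(32) + √Δ] / (2·8) = (-32 + 304) / 16 = 272 / 16 = 17
(The negative root is discarded since n must be a positive integer.)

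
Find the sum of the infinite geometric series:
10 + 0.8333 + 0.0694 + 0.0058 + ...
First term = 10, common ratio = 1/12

For |r| < 1, S = a / (1 - r)
S = 10 / (1 - (1/12))
S = 10 / (11/12)
S = 120/11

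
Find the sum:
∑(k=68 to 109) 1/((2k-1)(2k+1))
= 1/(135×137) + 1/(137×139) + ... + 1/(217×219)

Partial fractions: 1/((2k-1)(2k+1)) = (1/2)[1/(2k-1) - 1/(2k+1)]
The series telescopes:
= (1/2)[1/135 - 1/219]
= 14/9855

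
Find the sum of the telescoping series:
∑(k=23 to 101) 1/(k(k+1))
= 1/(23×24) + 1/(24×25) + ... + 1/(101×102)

Partial fractions: 1/(k(k+1)) = 1/k - 1/(k+1)
The series telescopes:
= (1/23 - 1/24) + (1/24 - 1/25) + ... + (1/101 - 1/102)
= 1/23 - 1/102
= 79/2346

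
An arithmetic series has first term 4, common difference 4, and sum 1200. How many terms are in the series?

Using S = n/2 × [2a + (n-1)d]
1200 = n/2 × [2(4) + (n-1)(4)]
1200 = n/2 × [8 + 4n - 4]
2400 = n × [4 + 4n]
4n² + (4)n - 2400 = 0
Discriminant: Δ = (4)² - 4(4)(-2400) = 16 + 38400 = 38416
√Δ = 196
n = [-(4) + √Δ] / (2·4) = (-4 + 196) / 8 = 192 / 8 = 24
(The negative root is discarded since n must be a positive integer.)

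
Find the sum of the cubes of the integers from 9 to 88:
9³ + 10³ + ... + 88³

Use ∑_{k=1}^{n} k³ = [n(n+1)/2]², then subtract the first 8 terms.
∑_{k=1}^{88} k³ = [88×89/2]² = 3916² = 15335056
∑_{k=1}^{8} k³ = [8×9/2]² = 36² = 1296
∑_{k=9}^{88} k³ = 15335056 - 1296 = 15333760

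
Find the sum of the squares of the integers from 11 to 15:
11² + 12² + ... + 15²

Use ∑_{k=1}^{n} k² = n(n+1)(2n+1)/6, then subtract the first 10 terms.
∑_{k=1}^{15} k² = 15×16×31/6 = 1240
∑_{k=1}^{10} k² = 10×11×21/6 = 385
∑_{k=11}^{15} k² = 1240 - 385 = 855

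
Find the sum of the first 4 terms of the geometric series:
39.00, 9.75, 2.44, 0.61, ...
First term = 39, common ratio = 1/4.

Sₙ = a(1 - rⁿ) / (1 - r)
S_4 = 39(1 - (1/4)^4) / (1 - (1/4))
S_4 = 39(1 - (1/256)) / (3/4)
S_4 = 3315/64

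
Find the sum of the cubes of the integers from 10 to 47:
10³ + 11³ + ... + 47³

Use ∑_{k=1}^{n} k³ = [n(n+1)/2]², then subtract the first 9 terms.
∑_{k=1}^{47} k³ = [47×48/2]² = 1128² = 1272384
∑_{k=1}^{9} k³ = [9×10/2]² = 45² = 2025
∑_{k=10}^{47} k³ = 1272384 - 2025 = 1270359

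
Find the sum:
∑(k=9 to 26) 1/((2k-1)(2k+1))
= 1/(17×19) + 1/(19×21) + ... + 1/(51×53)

Partial fractions: 1/((2k-1)(2k+1)) = (1/2)[1/(2k-1) - 1/(2k+1)]
The series telescopes:
= (1/2)[1/17 - 1/53]
= 18/901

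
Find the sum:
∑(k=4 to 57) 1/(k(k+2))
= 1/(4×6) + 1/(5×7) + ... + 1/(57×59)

Partial fractions: 1/(k(k+2)) = (1/2)[1/k - 1/(k+2)]
Telescoping leaves the first two and last two terms:
= (1/2)[1/4 + 1/5 - 1/58 - 1/59]
= 14229/68440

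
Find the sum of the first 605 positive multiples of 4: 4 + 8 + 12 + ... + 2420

Factor out 4: = 4(1 + 2 + ... + 605) = 4 × n(n+1)/2
= 4 × 605×606/2
= 4 × 183315
= 733260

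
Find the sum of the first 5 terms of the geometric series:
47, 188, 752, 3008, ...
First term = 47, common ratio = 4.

Sₙ = a(1 - rⁿ) / (1 - r)
S_5 = 47(1 - 4^5) / (1 - 4)
S_5 = 47(1 - 1024) / (-3)
S_5 = 16027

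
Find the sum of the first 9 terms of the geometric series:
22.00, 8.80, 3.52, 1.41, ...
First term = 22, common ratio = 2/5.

Sₙ = a(1 - rⁿ) / (1 - r)
S_9 = 22(1 - (2/5)^9) / (1 - (2/5))
S_9 = 22(1 - (512/1953125)) / (3/5)
S_9 = 14319162/390625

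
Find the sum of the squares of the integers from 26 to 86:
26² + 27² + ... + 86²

Use ∑_{k=1}^{n} k² = n(n+1)(2n+1)/6, then subtract the first 25 terms.
∑_{k=1}^{86} k² = 86×87×173/6 = 215731
∑_{k=1}^{25} k² = 25×26×51/6 = 5525
∑_{k=26}^{86} k² = 215731 - 5525 = 210206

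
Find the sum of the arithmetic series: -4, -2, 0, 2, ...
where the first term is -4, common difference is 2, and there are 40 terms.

Sₙ = n/2 × (first + last)
Last term = a + (n-1)d = -4 + (40-1)×2 = 74
S_40 = 40/2 × (-4 + 74)
S_40 = 40/2 × 70 = 1400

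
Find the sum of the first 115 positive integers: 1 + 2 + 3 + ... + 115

Formula: ∑k = n(n+1)/2
= 115×116/2
= 13340/2
= 6670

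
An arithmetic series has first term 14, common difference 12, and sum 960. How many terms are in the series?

Using S = n/2 × [2a + (n-1)d]
960 = n/2 × [2(14) + (n-1)(12)]
960 = n/2 × [28 + 12n - 12]
1920 = n × [16 + 12n]
12n² + (16)n - 1920 = 0
Discriminant: Δ = (16)² - 4(12)(-1920) = 256 + 92160 = 92416
√Δ = 304
n = [-(16) + √Δ] / (2·12) = (-16 + 304) / 24 = 288 / 24 = 12
(The negative root is discarded since n must be a positive integer.)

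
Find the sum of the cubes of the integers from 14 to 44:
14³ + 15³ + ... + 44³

Use ∑_{k=1}^{n} k³ = [n(n+1)/2]², then subtract the first 13 terms.
∑_{k=1}^{44} k³ = [44×45/2]² = 990² = 980100
∑_{k=1}^{13} k³ = [13×14/2]² = 91² = 8281
∑_{k=14}^{44} k³ = 980100 - 8281 = 971819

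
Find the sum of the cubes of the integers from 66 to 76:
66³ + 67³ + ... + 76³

Use ∑_{k=1}^{n} k³ = [n(n+1)/2]², then subtract the first 65 terms.
∑_{k=1}^{76} k³ = [76×77/2]² = 2926² = 8561476
∑_{k=1}^{65} k³ = [65×66/2]² = 2145² = 4601025
∑_{k=66}^{76} k³ = 8561476 - 4601025 = 3960451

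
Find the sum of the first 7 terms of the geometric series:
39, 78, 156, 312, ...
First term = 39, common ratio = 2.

Sₙ = a(1 - rⁿ) / (1 - r)
S_7 = 39(1 - 2^7) / (1 - 2)
S_7 = 39(1 - 128) / (-1)
S_7 = 4953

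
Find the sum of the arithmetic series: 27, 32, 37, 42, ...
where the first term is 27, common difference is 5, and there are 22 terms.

Sₙ = n/2 × (first + last)
Last term = a + (n-1)d = 27 + (22-1)×5 = 132
S_22 = 22/2 × (27 + 132)
S_22 = 22/2 × 159 = 1749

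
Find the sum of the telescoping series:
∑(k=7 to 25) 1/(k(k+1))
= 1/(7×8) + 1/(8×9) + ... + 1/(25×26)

Partial fractions: 1/(k(k+1)) = 1/k - 1/(k+1)
The series telescopes:
= (1/7 - 1/8) + (1/8 - 1/9) + ... + (1/25 - 1/26)
= 1/7 - 1/26
= 19/182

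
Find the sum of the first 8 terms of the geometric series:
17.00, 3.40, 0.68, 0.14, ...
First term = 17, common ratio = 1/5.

Sₙ = a(1 - rⁿ) / (1 - r)
S_8 = 17(1 - (1/5)^8) / (1 - (1/5))
S_8 = 17(1 - (1/390625)) / (4/5)
S_8 = 1660152/78125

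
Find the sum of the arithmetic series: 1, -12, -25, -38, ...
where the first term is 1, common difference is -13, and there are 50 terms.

Sₙ = n/2 × (first + last)
Last term = a + (n-1)d = 1 + (50-1)×(-13) = -636
S_50 = 50/2 × (1 + (-636))
S_50 = 50/2 × (-635) = -15875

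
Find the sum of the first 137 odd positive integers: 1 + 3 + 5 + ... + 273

Sum of first n odd numbers = n²
= 137²
= 18769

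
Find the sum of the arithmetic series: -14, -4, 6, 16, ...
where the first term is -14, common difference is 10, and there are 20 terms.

Sₙ = n/2 × (first + last)
Last term = a + (n-1)d = -14 + (20-1)×10 = 176
S_20 = 20/2 × (-14 + 176)
S_20 = 20/2 × 162 = 1620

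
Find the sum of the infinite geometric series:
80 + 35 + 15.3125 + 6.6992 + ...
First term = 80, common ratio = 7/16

For |r| < 1, S = a / (1 - r)
S = 80 / (1 - (7/16))
S = 80 / (9/16)
S = 1280/9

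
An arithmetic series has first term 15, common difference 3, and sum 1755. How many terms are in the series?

Using S = n/2 × [2a + (n-1)d]
1755 = n/2 × [2(15) + (n-1)(3)]
1755 = n/2 × [30 + 3n - 3]
3510 = n × [27 + 3n]
3n² + (27)n - 3510 = 0
Discriminant: Δ = (27)² - 4(3)(-3510) = 729 + 42120 = 42849
√Δ = 207
n = [-(27) + √Δ] / (2·3) = (-27 + 207) / 6 = 180 / 6 = 30
(The negative root is discarded since n must be a positive integer.)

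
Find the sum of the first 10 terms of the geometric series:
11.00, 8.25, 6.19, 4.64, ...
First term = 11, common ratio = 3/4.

Sₙ = a(1 - rⁿ) / (1 - r)
S_10 = 11(1 - (3/4)^10) / (1 - (3/4))
S_10 = 11(1 - (59049/1048576)) / (1/4)
S_10 = 10884797/262144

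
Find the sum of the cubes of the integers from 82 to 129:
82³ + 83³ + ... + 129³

Use ∑_{k=1}^{n} k³ = [n(n+1)/2]², then subtract the first 81 terms.
∑_{k=1}^{129} k³ = [129×130/2]² = 8385² = 70308225
∑_{k=1}^{81} k³ = [81×82/2]² = 3321² = 11029041
∑_{k=82}^{129} k³ = 70308225 - 11029041 = 59279184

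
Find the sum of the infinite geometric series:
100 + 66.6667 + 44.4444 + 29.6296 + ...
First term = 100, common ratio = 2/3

For |r| < 1, S = a / (1 - r)
S = 100 / (1 - (2/3))
S = 100 / (1/3)
S = 300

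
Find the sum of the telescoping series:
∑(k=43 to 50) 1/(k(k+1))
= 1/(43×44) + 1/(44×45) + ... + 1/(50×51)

Partial fractions: 1/(k(k+1)) = 1/k - 1/(k+1)
The series telescopes:
= (1/43 - 1/44) + (1/44 - 1/45) + ... + (1/50 - 1/51)
= 1/43 - 1/51
= 8/2193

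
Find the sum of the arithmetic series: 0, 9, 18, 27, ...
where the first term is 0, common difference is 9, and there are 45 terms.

Sₙ = n/2 × (first + last)
Last term = a + (n-1)d = 0 + (45-1)×9 = 396
S_45 = 45/2 × (0 + 396)
S_45 = 45/2 × 396 = 8910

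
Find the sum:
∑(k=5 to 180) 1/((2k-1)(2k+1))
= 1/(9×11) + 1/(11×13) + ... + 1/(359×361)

Partial fractions: 1/((2k-1)(2k+1)) = (1/2)[1/(2k-1) - 1/(2k+1)]
The series telescopes:
= (1/2)[1/9 - 1/361]
= 176/3249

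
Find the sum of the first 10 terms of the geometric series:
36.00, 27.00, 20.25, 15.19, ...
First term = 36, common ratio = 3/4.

Sₙ = a(1 - rⁿ) / (1 - r)
S_10 = 36(1 - (3/4)^10) / (1 - (3/4))
S_10 = 36(1 - (59049/1048576)) / (1/4)
S_10 = 8905743/65536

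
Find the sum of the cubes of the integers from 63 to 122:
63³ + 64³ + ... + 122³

Use ∑_{k=1}^{n} k³ = [n(n+1)/2]², then subtract the first 62 terms.
∑_{k=1}^{122} k³ = [122×123/2]² = 7503² = 56295009
∑_{k=1}^{62} k³ = [62×63/2]² = 1953² = 3814209
∑_{k=63}^{122} k³ = 56295009 - 3814209 = 52480800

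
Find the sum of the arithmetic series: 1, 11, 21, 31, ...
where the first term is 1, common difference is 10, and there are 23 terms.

Sₙ = n/2 × (first + last)
Last term = a + (n-1)d = 1 + (23-1)×10 = 221
S_23 = 23/2 × (1 + 221)
S_23 = 23/2 × 222 = 2553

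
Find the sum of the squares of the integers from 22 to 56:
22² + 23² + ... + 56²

Use ∑_{k=1}^{n} k² = n(n+1)(2n+1)/6, then subtract the first 21 terms.
∑_{k=1}^{56} k² = 56×57×113/6 = 60116
∑_{k=1}^{21} k² = 21×22×43/6 = 3311
∑_{k=22}^{56} k² = 60116 - 3311 = 56805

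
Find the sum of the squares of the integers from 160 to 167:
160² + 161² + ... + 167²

Use ∑_{k=1}^{n} k² = n(n+1)(2n+1)/6, then subtract the first 159 terms.
∑_{k=1}^{167} k² = 167×168×335/6 = 1566460
∑_{k=1}^{159} k² = 159×160×319/6 = 1352560
∑_{k=160}^{167} k² = 1566460 - 1352560 = 213900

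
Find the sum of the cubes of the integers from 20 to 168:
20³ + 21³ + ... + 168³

Use ∑_{k=1}^{n} k³ = [n(n+1)/2]², then subtract the first 19 terms.
∑_{k=1}^{168} k³ = [168×169/2]² = 14196² = 201526416
∑_{k=1}^{19} k³ = [19×20/2]² = 190² = 36100
∑_{k=20}^{168} k³ = 201526416 - 36100 = 201490316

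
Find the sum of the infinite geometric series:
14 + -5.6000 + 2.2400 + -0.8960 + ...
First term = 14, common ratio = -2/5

For |r| < 1, S = a / (1 - r)
S = 14 / (1 - (-2/5))
S = 14 / (7/5)
S = 10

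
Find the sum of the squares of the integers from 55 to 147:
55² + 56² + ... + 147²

Use ∑_{k=1}^{n} k² = n(n+1)(2n+1)/6, then subtract the first 54 terms.
∑_{k=1}^{147} k² = 147×148×295/6 = 1069670
∑_{k=1}^{54} k² = 54×55×109/6 = 53955
∑_{k=55}^{147} k² = 1069670 - 53955 = 1015715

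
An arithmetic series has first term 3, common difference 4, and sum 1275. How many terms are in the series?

Using S = n/2 × [2a + (n-1)d]
1275 = n/2 × [2(3) + (n-1)(4)]
1275 = n/2 × [6 + 4n - 4]
2550 = n × [2 + 4n]
4n² + (2)n - 2550 = 0
Discriminant: Δ = (2)² - 4(4)(-2550) = 4 + 40800 = 40804
√Δ = 202
n = [-(2) + √Δ] / (2·4) = (-2 + 202) / 8 = 200 / 8 = 25
(The negative root is discarded since n must be a positive integer.)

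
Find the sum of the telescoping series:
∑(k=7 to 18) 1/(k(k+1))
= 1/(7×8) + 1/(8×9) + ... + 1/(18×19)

Partial fractions: 1/(k(k+1)) = 1/k - 1/(k+1)
The series telescopes:
= (1/7 - 1/8) + (1/8 - 1/9) + ... + (1/18 - 1/19)
= 1/7 - 1/19
= 12/133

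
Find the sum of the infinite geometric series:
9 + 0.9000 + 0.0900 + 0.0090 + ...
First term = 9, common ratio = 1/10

For |r| < 1, S = a / (1 - r)
S = 9 / (1 - (1/10))
S = 9 / (9/10)
S = 10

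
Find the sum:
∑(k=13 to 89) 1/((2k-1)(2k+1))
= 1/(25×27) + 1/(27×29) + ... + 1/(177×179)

Partial fractions: 1/((2k-1)(2k+1)) = (1/2)[1/(2k-1) - 1/(2k+1)]
The series telescopes:
= (1/2)[1/25 - 1/179]
= 77/4475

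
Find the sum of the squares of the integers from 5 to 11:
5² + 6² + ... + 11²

Use ∑_{k=1}^{n} k² = n(n+1)(2n+1)/6, then subtract the first 4 terms.
∑_{k=1}^{11} k² = 11×12×23/6 = 506
∑_{k=1}^{4} k² = 4×5×9/6 = 30
∑_{k=5}^{11} k² = 506 - 30 = 476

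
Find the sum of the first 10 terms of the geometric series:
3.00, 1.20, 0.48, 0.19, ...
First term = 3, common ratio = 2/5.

Sₙ = a(1 - rⁿ) / (1 - r)
S_10 = 3(1 - (2/5)^10) / (1 - (2/5))
S_10 = 3(1 - (1024/9765625)) / (3/5)
S_10 = 9764601/1953125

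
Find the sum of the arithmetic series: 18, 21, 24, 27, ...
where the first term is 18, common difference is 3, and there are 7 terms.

Sₙ = n/2 × (first + last)
Last term = a + (n-1)d = 18 + (7-1)×3 = 36
S_7 = 7/2 × (18 + 36)
S_7 = 7/2 × 54 = 189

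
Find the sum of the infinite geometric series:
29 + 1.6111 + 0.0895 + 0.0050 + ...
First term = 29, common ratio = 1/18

For |r| < 1, S = a / (1 - r)
S = 29 / (1 - (1/18))
S = 29 / (17/18)
S = 522/17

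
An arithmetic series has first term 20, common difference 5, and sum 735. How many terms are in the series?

Using S = n/2 × [2a + (n-1)d]
735 = n/2 × [2(20) + (n-1)(5)]
735 = n/2 × [40 + 5n - 5]
1470 = n × [35 + 5n]
5n² + (35)n - 1470 = 0
Discriminant: Δ = (35)² - 4(5)(-1470) = 1225 + 29400 = 30625
√Δ = 175
n = [-(35) + √Δ] / (2·5) = (-35 + 175) / 10 = 140 / 10 = 14
(The negative root is discarded since n must be a positive integer.)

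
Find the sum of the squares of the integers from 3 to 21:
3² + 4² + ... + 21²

Use ∑_{k=1}^{n} k² = n(n+1)(2n+1)/6, then subtract the first 2 terms.
∑_{k=1}^{21} k² = 21×22×43/6 = 3311
∑_{k=1}^{2} k² = 2×3×5/6 = 5
∑_{k=3}^{21} k² = 3311 - 5 = 3306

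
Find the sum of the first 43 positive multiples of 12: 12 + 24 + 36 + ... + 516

Factor out 12: = 12(1 + 2 + ... + 43) = 12 × n(n+1)/2
= 12 × 43×44/2
= 12 × 946
= 11352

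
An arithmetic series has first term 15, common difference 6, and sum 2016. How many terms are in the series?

Using S = n/2 × [2a + (n-1)d]
2016 = n/2 × [2(15) + (n-1)(6)]
2016 = n/2 × [30 + 6n - 6]
4032 = n × [24 + 6n]
6n² + (24)n - 4032 = 0
Discriminant: Δ = (24)² - 4(6)(-4032) = 576 + 96768 = 97344
√Δ = 312
n = [-(24) + √Δ] / (2·6) = (-24 + 312) / 12 = 288 / 12 = 24
(The negative root is discarded since n must be a positive integer.)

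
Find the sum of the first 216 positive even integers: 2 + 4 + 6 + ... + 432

Sum of first n even numbers = n(n+1)
= 216×217
= 46872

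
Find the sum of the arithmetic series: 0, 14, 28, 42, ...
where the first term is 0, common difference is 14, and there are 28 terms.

Sₙ = n/2 × (first + last)
Last term = a + (n-1)d = 0 + (28-1)×14 = 378
S_28 = 28/2 × (0 + 378)
S_28 = 28/2 × 378 = 5292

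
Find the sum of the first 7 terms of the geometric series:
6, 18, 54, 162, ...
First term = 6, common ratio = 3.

Sₙ = a(1 - rⁿ) / (1 - r)
S_7 = 6(1 - 3^7) / (1 - 3)
S_7 = 6(1 - 2187) / (-2)
S_7 = 6558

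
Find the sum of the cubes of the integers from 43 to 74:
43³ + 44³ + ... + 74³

Use ∑_{k=1}^{n} k³ = [n(n+1)/2]², then subtract the first 42 terms.
∑_{k=1}^{74} k³ = [74×75/2]² = 2775² = 7700625
∑_{k=1}^{42} k³ = [42×43/2]² = 903² = 815409
∑_{k=43}^{74} k³ = 7700625 - 815409 = 6885216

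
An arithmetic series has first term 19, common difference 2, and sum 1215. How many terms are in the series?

Using S = n/2 × [2a + (n-1)d]
1215 = n/2 × [2(19) + (n-1)(2)]
1215 = n/2 × [38 + 2n - 2]
2430 = n × [36 + 2n]
2n² + (36)n - 2430 = 0
Discriminant: Δ = (36)² - 4(2)(-2430) = 1296 + 19440 = 20736
√Δ = 144
n = [-(36) + √Δ] / (2·2) = (-36 + 144) / 4 = 108 / 4 = 27
(The negative root is discarded since n must be a positive integer.)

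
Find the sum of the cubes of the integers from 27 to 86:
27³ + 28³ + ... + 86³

Use ∑_{k=1}^{n} k³ = [n(n+1)/2]², then subtract the first 26 terms.
∑_{k=1}^{86} k³ = [86×87/2]² = 3741² = 13995081
∑_{k=1}^{26} k³ = [26×27/2]² = 351² = 123201
∑_{k=27}^{86} k³ = 13995081 - 123201 = 13871880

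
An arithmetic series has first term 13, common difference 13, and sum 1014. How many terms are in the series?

Using S = n/2 × [2a + (n-1)d]
1014 = n/2 × [2(13) + (n-1)(13)]
1014 = n/2 × [26 + 13n - 13]
2028 = n × [13 + 13n]
13n² + (13)n - 2028 = 0
Discriminant: Δ = (13)² - 4(13)(-2028) = 169 + 105456 = 105625
√Δ = 325
n = [-(13) + √Δ] / (2·13) = (-13 + 325) / 26 = 312 / 26 = 12
(The negative root is discarded since n must be a positive integer.)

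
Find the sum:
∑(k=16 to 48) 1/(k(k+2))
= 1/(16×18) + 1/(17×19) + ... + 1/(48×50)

Partial fractions: 1/(k(k+2)) = (1/2)[1/k - 1/(k+2)]
Telescoping leaves the first two and last two terms:
= (1/2)[1/16 + 1/17 - 1/49 - 1/50]
= 26961/666400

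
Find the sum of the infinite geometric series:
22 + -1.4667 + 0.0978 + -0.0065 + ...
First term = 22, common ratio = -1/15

For |r| < 1, S = a / (1 - r)
S = 22 / (1 - (-1/15))
S = 22 / (16/15)
S = 165/8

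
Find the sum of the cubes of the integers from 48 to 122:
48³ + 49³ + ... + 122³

Use ∑_{k=1}^{n} k³ = [n(n+1)/2]², then subtract the first 47 terms.
∑_{k=1}^{122} k³ = [122×123/2]² = 7503² = 56295009
∑_{k=1}^{47} k³ = [47×48/2]² = 1128² = 1272384
∑_{k=48}^{122} k³ = 56295009 - 1272384 = 55022625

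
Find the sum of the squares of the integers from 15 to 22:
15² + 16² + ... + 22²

Use ∑_{k=1}^{n} k² = n(n+1)(2n+1)/6, then subtract the first 14 terms.
∑_{k=1}^{22} k² = 22×23×45/6 = 3795
∑_{k=1}^{14} k² = 14×15×29/6 = 1015
∑_{k=15}^{22} k² = 3795 - 1015 = 2780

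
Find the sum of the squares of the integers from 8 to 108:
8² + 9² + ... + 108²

Use ∑_{k=1}^{n} k² = n(n+1)(2n+1)/6, then subtract the first 7 terms.
∑_{k=1}^{108} k² = 108×109×217/6 = 425754
∑_{k=1}^{7} k² = 7×8×15/6 = 140
∑_{k=8}^{108} k² = 425754 - 140 = 425614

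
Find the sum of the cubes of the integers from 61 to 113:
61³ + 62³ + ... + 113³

Use ∑_{k=1}^{n} k³ = [n(n+1)/2]², then subtract the first 60 terms.
∑_{k=1}^{113} k³ = [113×114/2]² = 6441² = 41486481
∑_{k=1}^{60} k³ = [60×61/2]² = 1830² = 3348900
∑_{k=61}^{113} k³ = 41486481 - 3348900 = 38137581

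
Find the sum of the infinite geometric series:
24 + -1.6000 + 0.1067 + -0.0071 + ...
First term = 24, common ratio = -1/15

For |r| < 1, S = a / (1 - r)
S = 24 / (1 - (-1/15))
S = 24 / (16/15)
S = 45/2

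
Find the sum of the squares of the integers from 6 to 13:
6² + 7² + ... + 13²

Use ∑_{k=1}^{n} k² = n(n+1)(2n+1)/6, then subtract the first 5 terms.
∑_{k=1}^{13} k² = 13×14×27/6 = 819
∑_{k=1}^{5} k² = 5×6×11/6 = 55
∑_{k=6}^{13} k² = 819 - 55 = 764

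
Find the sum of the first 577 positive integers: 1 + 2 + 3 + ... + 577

Formula: ∑k = n(n+1)/2
= 577×578/2
= 333506/2
= 166753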